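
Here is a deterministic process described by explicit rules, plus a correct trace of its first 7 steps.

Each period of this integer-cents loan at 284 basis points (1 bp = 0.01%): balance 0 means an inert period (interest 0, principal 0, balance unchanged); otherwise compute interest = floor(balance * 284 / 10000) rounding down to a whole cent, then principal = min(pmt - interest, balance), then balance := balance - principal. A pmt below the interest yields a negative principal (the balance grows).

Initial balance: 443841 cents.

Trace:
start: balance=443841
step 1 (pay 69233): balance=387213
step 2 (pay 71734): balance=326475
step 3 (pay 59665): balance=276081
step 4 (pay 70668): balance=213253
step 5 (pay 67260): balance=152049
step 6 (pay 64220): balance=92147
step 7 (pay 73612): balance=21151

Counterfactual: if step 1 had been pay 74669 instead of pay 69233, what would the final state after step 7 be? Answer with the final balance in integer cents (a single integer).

14722

(re-executing from step 1 with the substitution; state before step 1: balance=443841)
step 1 (pay 74669): balance=381777
step 2 (pay 71734): balance=320885
step 3 (pay 59665): balance=270333
step 4 (pay 70668): balance=207342
step 5 (pay 67260): balance=145970
step 6 (pay 64220): balance=85895
step 7 (pay 73612): balance=14722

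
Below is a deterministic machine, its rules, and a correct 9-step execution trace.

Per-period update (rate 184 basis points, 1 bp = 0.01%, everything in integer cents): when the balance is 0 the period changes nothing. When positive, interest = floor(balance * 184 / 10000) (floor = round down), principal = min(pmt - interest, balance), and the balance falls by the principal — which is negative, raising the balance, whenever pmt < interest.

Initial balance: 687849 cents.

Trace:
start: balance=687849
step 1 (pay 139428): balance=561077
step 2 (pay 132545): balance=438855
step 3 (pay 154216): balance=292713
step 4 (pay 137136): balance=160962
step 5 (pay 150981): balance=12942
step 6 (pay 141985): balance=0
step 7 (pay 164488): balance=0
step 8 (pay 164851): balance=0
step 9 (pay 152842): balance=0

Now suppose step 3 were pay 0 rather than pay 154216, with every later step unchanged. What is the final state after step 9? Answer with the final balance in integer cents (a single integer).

0

(re-executing from step 3 with the substitution; state before step 3: balance=438855)
step 3 (pay 0): balance=446929
step 4 (pay 137136): balance=318016
step 5 (pay 150981): balance=172886
step 6 (pay 141985): balance=34082
step 7 (pay 164488): balance=0
step 8 (pay 164851): balance=0
step 9 (pay 152842): balance=0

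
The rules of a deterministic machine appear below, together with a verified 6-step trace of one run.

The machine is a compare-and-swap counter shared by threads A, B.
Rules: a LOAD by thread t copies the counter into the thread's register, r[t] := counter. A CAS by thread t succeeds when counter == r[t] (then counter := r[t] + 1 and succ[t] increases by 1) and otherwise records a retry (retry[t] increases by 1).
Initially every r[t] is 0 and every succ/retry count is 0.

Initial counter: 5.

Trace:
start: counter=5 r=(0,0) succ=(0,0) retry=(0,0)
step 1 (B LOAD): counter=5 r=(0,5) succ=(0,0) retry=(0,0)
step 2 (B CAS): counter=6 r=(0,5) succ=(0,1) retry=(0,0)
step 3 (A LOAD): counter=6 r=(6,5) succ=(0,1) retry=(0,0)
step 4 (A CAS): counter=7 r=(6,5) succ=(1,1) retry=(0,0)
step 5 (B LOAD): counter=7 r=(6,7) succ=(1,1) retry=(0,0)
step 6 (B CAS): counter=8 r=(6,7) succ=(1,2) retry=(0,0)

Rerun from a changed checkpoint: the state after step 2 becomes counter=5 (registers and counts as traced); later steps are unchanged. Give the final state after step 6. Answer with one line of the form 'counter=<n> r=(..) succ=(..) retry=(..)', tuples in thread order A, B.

counter=7 r=(5,6) succ=(1,2) retry=(0,0)

state after step 2 := counter=5 r=(0,5) succ=(0,1) retry=(0,0)
step 3 (A LOAD): counter=5 r=(5,5) succ=(0,1) retry=(0,0)
step 4 (A CAS): counter=6 r=(5,5) succ=(1,1) retry=(0,0)
step 5 (B LOAD): counter=6 r=(5,6) succ=(1,1) retry=(0,0)
step 6 (B CAS): counter=7 r=(5,6) succ=(1,2) retry=(0,0)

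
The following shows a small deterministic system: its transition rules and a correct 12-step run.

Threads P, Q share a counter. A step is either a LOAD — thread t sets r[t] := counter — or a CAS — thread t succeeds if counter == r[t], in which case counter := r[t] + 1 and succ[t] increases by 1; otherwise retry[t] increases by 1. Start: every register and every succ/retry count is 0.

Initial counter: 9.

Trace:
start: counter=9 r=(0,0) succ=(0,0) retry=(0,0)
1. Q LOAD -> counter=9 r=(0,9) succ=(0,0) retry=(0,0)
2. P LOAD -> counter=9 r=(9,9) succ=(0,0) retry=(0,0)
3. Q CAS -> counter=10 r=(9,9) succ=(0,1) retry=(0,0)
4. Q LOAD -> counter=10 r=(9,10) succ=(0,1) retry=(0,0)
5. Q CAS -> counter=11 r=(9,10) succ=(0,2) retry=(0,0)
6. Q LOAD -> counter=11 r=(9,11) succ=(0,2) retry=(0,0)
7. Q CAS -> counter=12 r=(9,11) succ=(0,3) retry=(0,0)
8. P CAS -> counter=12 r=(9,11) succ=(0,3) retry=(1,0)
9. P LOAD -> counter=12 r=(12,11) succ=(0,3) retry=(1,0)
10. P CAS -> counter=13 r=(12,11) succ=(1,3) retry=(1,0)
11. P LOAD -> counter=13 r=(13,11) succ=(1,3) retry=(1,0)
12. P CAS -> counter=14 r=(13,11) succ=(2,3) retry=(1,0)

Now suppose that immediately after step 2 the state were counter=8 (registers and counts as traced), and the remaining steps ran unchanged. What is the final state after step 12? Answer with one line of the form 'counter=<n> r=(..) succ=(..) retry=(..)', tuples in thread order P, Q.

state after step 2 := counter=8 r=(9,9) succ=(0,0) retry=(0,0)
3. Q CAS -> counter=8 r=(9,9) succ=(0,0) retry=(0,1)
4. Q LOAD -> counter=8 r=(9,8) succ=(0,0) retry=(0,1)
5. Q CAS -> counter=9 r=(9,8) succ=(0,1) retry=(0,1)
6. Q LOAD -> counter=9 r=(9,9) succ=(0,1) retry=(0,1)
7. Q CAS -> counter=10 r=(9,9) succ=(0,2) retry=(0,1)
8. P CAS -> counter=10 r=(9,9) succ=(0,2) retry=(1,1)
9. P LOAD -> counter=10 r=(10,9) succ=(0,2) retry=(1,1)
10. P CAS -> counter=11 r=(10,9) succ=(1,2) retry=(1,1)
11. P LOAD -> counter=11 r=(11,9) succ=(1,2) retry=(1,1)
12. P CAS -> counter=12 r=(11,9) succ=(2,2) retry=(1,1)

counter=12 r=(11,9) succ=(2,2) retry=(1,1)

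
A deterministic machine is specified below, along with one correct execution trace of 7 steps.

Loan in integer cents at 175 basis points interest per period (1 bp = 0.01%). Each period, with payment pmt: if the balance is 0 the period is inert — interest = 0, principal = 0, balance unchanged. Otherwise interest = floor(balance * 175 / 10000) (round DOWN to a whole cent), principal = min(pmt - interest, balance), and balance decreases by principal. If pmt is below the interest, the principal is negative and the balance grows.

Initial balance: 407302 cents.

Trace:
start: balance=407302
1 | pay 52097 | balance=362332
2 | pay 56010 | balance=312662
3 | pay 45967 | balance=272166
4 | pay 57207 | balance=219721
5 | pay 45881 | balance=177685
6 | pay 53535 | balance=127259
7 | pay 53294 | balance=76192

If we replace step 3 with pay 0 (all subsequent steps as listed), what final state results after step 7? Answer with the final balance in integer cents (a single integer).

(re-executing from step 3 with the substitution; state before step 3: balance=312662)
3 | pay 0 | balance=318133
4 | pay 57207 | balance=266493
5 | pay 45881 | balance=225275
6 | pay 53535 | balance=175682
7 | pay 53294 | balance=125462

125462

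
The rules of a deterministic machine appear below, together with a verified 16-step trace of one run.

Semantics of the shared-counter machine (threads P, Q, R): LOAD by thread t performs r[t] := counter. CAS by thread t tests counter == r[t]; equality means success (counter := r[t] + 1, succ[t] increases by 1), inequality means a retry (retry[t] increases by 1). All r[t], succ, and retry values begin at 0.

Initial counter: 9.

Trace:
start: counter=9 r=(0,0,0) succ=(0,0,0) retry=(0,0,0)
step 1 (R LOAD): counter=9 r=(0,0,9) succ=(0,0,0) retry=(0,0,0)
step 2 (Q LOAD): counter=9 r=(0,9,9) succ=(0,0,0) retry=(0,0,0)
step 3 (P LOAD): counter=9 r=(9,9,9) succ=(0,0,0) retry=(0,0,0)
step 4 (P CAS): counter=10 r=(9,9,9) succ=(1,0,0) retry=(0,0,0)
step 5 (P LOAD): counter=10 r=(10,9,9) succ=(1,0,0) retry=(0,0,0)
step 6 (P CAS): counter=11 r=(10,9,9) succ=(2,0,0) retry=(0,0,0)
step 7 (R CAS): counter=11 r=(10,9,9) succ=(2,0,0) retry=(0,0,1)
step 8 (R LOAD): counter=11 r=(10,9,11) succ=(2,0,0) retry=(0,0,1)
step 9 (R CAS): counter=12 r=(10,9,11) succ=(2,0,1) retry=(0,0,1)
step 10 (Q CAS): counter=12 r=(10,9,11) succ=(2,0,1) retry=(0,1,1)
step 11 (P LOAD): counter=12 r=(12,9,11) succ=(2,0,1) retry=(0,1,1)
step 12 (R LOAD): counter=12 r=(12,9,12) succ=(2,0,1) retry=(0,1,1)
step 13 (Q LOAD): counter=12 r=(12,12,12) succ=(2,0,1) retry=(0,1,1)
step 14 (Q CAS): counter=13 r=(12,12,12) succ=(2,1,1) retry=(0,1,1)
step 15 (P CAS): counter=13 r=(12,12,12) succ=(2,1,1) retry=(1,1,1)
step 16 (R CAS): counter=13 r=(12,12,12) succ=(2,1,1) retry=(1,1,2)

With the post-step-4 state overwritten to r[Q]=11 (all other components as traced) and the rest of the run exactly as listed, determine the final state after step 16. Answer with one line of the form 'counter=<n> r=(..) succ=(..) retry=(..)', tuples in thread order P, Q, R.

counter=13 r=(12,12,12) succ=(2,1,1) retry=(1,1,2)

state after step 4 := counter=10 r=(9,11,9) succ=(1,0,0) retry=(0,0,0)
step 5 (P LOAD): counter=10 r=(10,11,9) succ=(1,0,0) retry=(0,0,0)
step 6 (P CAS): counter=11 r=(10,11,9) succ=(2,0,0) retry=(0,0,0)
step 7 (R CAS): counter=11 r=(10,11,9) succ=(2,0,0) retry=(0,0,1)
step 8 (R LOAD): counter=11 r=(10,11,11) succ=(2,0,0) retry=(0,0,1)
step 9 (R CAS): counter=12 r=(10,11,11) succ=(2,0,1) retry=(0,0,1)
step 10 (Q CAS): counter=12 r=(10,11,11) succ=(2,0,1) retry=(0,1,1)
step 11 (P LOAD): counter=12 r=(12,11,11) succ=(2,0,1) retry=(0,1,1)
step 12 (R LOAD): counter=12 r=(12,11,12) succ=(2,0,1) retry=(0,1,1)
step 13 (Q LOAD): counter=12 r=(12,12,12) succ=(2,0,1) retry=(0,1,1)
step 14 (Q CAS): counter=13 r=(12,12,12) succ=(2,1,1) retry=(0,1,1)
step 15 (P CAS): counter=13 r=(12,12,12) succ=(2,1,1) retry=(1,1,1)
step 16 (R CAS): counter=13 r=(12,12,12) succ=(2,1,1) retry=(1,1,2)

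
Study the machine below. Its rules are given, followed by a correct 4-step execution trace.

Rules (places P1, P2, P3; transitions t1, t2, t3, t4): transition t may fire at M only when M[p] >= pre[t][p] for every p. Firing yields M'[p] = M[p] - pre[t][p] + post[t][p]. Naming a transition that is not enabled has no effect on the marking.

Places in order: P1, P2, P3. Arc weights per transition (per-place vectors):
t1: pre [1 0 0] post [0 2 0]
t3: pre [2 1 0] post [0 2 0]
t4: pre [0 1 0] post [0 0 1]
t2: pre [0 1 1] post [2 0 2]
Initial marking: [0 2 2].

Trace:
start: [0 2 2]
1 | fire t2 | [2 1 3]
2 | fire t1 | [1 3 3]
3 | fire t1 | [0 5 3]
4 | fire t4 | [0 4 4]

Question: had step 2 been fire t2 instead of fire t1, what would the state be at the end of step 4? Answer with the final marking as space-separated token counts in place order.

3 1 5

(re-executing from step 2 with the substitution; state before step 2: [2 1 3])
2 | fire t2 | [4 0 4]
3 | fire t1 | [3 2 4]
4 | fire t4 | [3 1 5]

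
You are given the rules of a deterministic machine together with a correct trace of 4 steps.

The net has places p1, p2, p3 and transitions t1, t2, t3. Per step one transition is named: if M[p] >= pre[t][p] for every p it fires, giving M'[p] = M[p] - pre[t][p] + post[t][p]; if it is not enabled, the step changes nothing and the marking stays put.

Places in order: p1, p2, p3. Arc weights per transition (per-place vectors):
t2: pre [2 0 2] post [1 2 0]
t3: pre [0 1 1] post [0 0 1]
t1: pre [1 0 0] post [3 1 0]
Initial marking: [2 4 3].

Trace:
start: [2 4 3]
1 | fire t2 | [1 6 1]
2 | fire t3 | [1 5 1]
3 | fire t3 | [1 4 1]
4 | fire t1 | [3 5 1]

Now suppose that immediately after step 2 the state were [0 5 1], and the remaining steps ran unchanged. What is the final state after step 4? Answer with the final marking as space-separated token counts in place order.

0 4 1

state after step 2 := [0 5 1]
3 | fire t3 | [0 4 1]
4 | fire t1 | [0 4 1]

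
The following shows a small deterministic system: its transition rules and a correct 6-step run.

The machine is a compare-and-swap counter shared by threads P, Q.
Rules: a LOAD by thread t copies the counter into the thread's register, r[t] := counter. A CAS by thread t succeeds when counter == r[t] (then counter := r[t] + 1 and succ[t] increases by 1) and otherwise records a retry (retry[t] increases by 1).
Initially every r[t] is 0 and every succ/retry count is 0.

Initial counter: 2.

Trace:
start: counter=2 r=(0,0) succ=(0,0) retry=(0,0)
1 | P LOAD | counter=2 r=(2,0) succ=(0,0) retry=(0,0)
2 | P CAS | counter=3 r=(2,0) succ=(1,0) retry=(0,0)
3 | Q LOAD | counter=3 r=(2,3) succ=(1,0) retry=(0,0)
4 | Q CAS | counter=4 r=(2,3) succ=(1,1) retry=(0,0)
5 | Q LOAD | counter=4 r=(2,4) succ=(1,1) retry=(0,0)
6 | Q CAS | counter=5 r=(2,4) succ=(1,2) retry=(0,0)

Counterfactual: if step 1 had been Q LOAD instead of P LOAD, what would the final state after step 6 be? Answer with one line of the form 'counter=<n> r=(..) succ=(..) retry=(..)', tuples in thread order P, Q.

(re-executing from step 1 with the substitution; state before step 1: counter=2 r=(0,0) succ=(0,0) retry=(0,0))
1 | Q LOAD | counter=2 r=(0,2) succ=(0,0) retry=(0,0)
2 | P CAS | counter=2 r=(0,2) succ=(0,0) retry=(1,0)
3 | Q LOAD | counter=2 r=(0,2) succ=(0,0) retry=(1,0)
4 | Q CAS | counter=3 r=(0,2) succ=(0,1) retry=(1,0)
5 | Q LOAD | counter=3 r=(0,3) succ=(0,1) retry=(1,0)
6 | Q CAS | counter=4 r=(0,3) succ=(0,2) retry=(1,0)

counter=4 r=(0,3) succ=(0,2) retry=(1,0)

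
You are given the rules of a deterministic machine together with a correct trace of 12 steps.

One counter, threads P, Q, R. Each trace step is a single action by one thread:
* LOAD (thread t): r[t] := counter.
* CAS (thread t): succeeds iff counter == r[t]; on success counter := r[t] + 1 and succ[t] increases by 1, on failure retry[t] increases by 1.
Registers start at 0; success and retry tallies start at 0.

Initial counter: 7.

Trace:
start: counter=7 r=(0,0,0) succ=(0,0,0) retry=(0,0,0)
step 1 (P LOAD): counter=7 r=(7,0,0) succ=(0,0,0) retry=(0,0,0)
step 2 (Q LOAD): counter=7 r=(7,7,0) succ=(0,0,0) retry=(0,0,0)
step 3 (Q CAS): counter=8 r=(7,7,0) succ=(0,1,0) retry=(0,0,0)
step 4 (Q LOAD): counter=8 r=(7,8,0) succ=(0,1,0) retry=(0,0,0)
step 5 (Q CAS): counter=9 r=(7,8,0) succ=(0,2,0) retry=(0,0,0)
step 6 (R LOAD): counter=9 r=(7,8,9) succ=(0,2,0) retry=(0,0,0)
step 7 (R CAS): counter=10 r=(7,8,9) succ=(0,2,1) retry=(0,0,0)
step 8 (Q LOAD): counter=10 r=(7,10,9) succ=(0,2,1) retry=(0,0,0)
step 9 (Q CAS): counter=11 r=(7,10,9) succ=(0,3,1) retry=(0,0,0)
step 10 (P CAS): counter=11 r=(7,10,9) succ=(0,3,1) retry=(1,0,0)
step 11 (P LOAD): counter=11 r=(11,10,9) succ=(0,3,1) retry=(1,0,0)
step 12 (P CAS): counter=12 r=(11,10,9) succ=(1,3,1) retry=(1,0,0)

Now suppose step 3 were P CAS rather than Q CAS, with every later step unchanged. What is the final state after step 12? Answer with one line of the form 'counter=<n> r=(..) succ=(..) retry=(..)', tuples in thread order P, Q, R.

(re-executing from step 3 with the substitution; state before step 3: counter=7 r=(7,7,0) succ=(0,0,0) retry=(0,0,0))
step 3 (P CAS): counter=8 r=(7,7,0) succ=(1,0,0) retry=(0,0,0)
step 4 (Q LOAD): counter=8 r=(7,8,0) succ=(1,0,0) retry=(0,0,0)
step 5 (Q CAS): counter=9 r=(7,8,0) succ=(1,1,0) retry=(0,0,0)
step 6 (R LOAD): counter=9 r=(7,8,9) succ=(1,1,0) retry=(0,0,0)
step 7 (R CAS): counter=10 r=(7,8,9) succ=(1,1,1) retry=(0,0,0)
step 8 (Q LOAD): counter=10 r=(7,10,9) succ=(1,1,1) retry=(0,0,0)
step 9 (Q CAS): counter=11 r=(7,10,9) succ=(1,2,1) retry=(0,0,0)
step 10 (P CAS): counter=11 r=(7,10,9) succ=(1,2,1) retry=(1,0,0)
step 11 (P LOAD): counter=11 r=(11,10,9) succ=(1,2,1) retry=(1,0,0)
step 12 (P CAS): counter=12 r=(11,10,9) succ=(2,2,1) retry=(1,0,0)

counter=12 r=(11,10,9) succ=(2,2,1) retry=(1,0,0)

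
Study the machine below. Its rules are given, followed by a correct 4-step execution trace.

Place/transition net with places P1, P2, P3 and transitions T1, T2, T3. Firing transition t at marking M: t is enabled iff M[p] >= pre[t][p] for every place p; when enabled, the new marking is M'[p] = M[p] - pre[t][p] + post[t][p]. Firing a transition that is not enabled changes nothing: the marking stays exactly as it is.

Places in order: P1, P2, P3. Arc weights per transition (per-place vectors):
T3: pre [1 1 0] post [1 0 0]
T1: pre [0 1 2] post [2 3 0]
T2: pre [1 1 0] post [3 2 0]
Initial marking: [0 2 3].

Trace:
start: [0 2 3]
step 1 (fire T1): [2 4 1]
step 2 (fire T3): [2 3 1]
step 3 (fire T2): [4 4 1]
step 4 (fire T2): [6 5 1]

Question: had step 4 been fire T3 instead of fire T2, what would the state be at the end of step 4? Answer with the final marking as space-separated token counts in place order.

4 3 1

(re-executing from step 4 with the substitution; state before step 4: [4 4 1])
step 4 (fire T3): [4 3 1]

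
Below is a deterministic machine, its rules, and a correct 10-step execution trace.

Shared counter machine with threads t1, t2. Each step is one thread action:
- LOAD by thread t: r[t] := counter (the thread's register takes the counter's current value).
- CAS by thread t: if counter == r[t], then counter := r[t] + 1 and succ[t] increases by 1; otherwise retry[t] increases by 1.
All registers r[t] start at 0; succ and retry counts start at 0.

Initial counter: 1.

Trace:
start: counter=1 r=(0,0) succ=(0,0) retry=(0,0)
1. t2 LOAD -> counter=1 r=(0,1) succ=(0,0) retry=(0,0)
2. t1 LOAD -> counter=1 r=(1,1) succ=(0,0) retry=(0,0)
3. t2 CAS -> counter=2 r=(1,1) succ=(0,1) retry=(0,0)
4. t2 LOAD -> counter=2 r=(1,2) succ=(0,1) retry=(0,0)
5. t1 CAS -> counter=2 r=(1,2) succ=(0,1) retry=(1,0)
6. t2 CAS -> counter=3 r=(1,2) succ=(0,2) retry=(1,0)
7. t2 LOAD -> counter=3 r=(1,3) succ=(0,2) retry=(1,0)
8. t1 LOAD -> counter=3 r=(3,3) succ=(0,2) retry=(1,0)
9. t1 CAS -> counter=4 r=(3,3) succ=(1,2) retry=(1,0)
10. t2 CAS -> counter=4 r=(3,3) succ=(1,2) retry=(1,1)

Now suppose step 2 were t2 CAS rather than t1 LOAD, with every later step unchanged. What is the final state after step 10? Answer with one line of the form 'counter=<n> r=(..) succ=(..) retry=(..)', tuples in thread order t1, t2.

counter=4 r=(3,3) succ=(1,2) retry=(1,2)

(re-executing from step 2 with the substitution; state before step 2: counter=1 r=(0,1) succ=(0,0) retry=(0,0))
2. t2 CAS -> counter=2 r=(0,1) succ=(0,1) retry=(0,0)
3. t2 CAS -> counter=2 r=(0,1) succ=(0,1) retry=(0,1)
4. t2 LOAD -> counter=2 r=(0,2) succ=(0,1) retry=(0,1)
5. t1 CAS -> counter=2 r=(0,2) succ=(0,1) retry=(1,1)
6. t2 CAS -> counter=3 r=(0,2) succ=(0,2) retry=(1,1)
7. t2 LOAD -> counter=3 r=(0,3) succ=(0,2) retry=(1,1)
8. t1 LOAD -> counter=3 r=(3,3) succ=(0,2) retry=(1,1)
9. t1 CAS -> counter=4 r=(3,3) succ=(1,2) retry=(1,1)
10. t2 CAS -> counter=4 r=(3,3) succ=(1,2) retry=(1,2)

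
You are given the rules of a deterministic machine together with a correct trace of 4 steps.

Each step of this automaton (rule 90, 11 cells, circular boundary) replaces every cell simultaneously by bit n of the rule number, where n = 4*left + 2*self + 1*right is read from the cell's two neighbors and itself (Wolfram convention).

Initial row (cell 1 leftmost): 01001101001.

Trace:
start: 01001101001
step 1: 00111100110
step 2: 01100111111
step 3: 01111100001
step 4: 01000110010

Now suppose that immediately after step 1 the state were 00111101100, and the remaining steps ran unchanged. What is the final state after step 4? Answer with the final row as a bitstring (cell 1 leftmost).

00001110010

state after step 1 := 00111101100
step 2: 01100101110
step 3: 11111001011
step 4: 00001110010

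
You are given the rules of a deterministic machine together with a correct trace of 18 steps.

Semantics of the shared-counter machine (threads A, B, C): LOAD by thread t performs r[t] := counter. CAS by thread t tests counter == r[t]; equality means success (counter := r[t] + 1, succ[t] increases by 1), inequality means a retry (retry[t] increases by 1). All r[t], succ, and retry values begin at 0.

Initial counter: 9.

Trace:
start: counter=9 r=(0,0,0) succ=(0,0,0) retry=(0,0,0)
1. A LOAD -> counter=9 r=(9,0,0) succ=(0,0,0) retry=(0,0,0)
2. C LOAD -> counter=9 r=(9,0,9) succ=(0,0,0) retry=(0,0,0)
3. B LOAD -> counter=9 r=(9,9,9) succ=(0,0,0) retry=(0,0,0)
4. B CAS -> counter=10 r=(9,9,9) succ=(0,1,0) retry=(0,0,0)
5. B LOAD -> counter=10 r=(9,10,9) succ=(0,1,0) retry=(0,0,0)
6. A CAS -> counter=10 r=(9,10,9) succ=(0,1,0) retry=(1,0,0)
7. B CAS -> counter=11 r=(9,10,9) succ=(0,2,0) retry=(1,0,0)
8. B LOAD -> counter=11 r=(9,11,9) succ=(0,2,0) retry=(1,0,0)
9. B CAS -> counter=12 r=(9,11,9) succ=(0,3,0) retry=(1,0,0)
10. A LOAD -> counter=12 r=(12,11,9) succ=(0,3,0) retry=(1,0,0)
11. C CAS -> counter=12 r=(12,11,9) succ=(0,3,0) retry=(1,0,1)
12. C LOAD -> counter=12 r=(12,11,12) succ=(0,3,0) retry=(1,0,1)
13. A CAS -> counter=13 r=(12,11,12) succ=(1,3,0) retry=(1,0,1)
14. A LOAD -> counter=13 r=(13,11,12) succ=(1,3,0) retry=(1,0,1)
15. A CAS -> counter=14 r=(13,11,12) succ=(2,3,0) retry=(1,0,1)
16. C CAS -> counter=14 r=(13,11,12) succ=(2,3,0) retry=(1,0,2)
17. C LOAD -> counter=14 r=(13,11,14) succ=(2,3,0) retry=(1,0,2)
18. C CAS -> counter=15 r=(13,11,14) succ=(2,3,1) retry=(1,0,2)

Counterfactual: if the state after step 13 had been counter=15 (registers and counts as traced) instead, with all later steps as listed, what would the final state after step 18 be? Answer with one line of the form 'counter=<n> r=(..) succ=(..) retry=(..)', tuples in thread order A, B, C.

counter=17 r=(15,11,16) succ=(2,3,1) retry=(1,0,2)

state after step 13 := counter=15 r=(12,11,12) succ=(1,3,0) retry=(1,0,1)
14. A LOAD -> counter=15 r=(15,11,12) succ=(1,3,0) retry=(1,0,1)
15. A CAS -> counter=16 r=(15,11,12) succ=(2,3,0) retry=(1,0,1)
16. C CAS -> counter=16 r=(15,11,12) succ=(2,3,0) retry=(1,0,2)
17. C LOAD -> counter=16 r=(15,11,16) succ=(2,3,0) retry=(1,0,2)
18. C CAS -> counter=17 r=(15,11,16) succ=(2,3,1) retry=(1,0,2)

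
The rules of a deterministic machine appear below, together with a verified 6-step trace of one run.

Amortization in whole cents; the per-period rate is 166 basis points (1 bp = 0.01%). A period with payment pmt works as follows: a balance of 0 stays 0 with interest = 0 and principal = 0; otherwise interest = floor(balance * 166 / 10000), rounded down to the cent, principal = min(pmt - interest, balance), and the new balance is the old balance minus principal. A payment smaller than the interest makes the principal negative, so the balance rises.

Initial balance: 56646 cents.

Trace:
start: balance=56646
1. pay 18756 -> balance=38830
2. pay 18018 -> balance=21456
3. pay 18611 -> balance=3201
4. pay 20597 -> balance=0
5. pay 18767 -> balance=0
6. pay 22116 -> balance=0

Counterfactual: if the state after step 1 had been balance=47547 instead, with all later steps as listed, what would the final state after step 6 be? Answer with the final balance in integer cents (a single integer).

0

state after step 1 := balance=47547
2. pay 18018 -> balance=30318
3. pay 18611 -> balance=12210
4. pay 20597 -> balance=0
5. pay 18767 -> balance=0
6. pay 22116 -> balance=0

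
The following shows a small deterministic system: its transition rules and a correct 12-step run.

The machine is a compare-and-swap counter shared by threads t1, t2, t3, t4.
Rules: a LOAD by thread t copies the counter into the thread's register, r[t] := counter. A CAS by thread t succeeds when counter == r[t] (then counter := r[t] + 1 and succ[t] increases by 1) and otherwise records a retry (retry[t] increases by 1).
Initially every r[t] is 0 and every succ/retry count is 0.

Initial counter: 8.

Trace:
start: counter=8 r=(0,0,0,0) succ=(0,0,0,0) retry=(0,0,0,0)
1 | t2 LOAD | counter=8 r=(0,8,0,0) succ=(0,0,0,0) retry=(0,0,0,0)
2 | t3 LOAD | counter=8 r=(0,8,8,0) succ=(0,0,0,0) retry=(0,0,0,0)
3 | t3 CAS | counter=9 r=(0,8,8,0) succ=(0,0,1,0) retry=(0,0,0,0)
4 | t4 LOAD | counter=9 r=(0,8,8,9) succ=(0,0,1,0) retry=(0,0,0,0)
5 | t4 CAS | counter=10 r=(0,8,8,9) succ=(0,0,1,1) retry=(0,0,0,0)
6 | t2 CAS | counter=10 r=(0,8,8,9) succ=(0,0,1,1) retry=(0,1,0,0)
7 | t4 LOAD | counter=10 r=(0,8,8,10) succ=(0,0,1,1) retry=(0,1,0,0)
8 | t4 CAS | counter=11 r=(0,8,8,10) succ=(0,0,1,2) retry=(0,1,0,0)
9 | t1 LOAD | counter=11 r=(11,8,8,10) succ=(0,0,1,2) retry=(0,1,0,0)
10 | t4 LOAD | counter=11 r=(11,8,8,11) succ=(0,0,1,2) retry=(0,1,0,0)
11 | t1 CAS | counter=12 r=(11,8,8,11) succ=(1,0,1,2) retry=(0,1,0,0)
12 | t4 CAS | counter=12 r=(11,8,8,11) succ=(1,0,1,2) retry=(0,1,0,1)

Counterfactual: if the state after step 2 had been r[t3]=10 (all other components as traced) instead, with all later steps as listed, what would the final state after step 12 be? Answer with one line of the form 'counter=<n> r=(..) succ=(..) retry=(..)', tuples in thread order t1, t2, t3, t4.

state after step 2 := counter=8 r=(0,8,10,0) succ=(0,0,0,0) retry=(0,0,0,0)
3 | t3 CAS | counter=8 r=(0,8,10,0) succ=(0,0,0,0) retry=(0,0,1,0)
4 | t4 LOAD | counter=8 r=(0,8,10,8) succ=(0,0,0,0) retry=(0,0,1,0)
5 | t4 CAS | counter=9 r=(0,8,10,8) succ=(0,0,0,1) retry=(0,0,1,0)
6 | t2 CAS | counter=9 r=(0,8,10,8) succ=(0,0,0,1) retry=(0,1,1,0)
7 | t4 LOAD | counter=9 r=(0,8,10,9) succ=(0,0,0,1) retry=(0,1,1,0)
8 | t4 CAS | counter=10 r=(0,8,10,9) succ=(0,0,0,2) retry=(0,1,1,0)
9 | t1 LOAD | counter=10 r=(10,8,10,9) succ=(0,0,0,2) retry=(0,1,1,0)
10 | t4 LOAD | counter=10 r=(10,8,10,10) succ=(0,0,0,2) retry=(0,1,1,0)
11 | t1 CAS | counter=11 r=(10,8,10,10) succ=(1,0,0,2) retry=(0,1,1,0)
12 | t4 CAS | counter=11 r=(10,8,10,10) succ=(1,0,0,2) retry=(0,1,1,1)

counter=11 r=(10,8,10,10) succ=(1,0,0,2) retry=(0,1,1,1)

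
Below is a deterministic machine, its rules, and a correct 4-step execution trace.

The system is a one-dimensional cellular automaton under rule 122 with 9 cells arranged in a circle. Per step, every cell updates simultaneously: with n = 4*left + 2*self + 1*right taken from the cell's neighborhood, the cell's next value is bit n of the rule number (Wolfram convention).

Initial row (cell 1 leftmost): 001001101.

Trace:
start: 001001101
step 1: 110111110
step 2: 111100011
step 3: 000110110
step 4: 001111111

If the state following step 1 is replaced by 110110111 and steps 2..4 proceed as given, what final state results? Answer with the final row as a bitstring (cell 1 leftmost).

111001111

state after step 1 := 110110111
step 2: 011111100
step 3: 110000110
step 4: 111001111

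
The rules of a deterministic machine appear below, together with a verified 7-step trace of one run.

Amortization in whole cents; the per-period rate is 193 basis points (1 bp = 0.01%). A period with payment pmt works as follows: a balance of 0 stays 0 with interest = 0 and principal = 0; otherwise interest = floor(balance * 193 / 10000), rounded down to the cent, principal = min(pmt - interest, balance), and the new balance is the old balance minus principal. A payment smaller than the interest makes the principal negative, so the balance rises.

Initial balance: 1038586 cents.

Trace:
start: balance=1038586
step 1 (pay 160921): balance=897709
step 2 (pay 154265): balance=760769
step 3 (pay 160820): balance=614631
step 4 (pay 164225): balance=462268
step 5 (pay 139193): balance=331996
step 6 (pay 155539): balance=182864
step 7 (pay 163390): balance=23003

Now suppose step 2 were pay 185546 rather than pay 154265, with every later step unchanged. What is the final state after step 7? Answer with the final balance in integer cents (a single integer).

(re-executing from step 2 with the substitution; state before step 2: balance=897709)
step 2 (pay 185546): balance=729488
step 3 (pay 160820): balance=582747
step 4 (pay 164225): balance=429769
step 5 (pay 139193): balance=298870
step 6 (pay 155539): balance=149099
step 7 (pay 163390): balance=0

0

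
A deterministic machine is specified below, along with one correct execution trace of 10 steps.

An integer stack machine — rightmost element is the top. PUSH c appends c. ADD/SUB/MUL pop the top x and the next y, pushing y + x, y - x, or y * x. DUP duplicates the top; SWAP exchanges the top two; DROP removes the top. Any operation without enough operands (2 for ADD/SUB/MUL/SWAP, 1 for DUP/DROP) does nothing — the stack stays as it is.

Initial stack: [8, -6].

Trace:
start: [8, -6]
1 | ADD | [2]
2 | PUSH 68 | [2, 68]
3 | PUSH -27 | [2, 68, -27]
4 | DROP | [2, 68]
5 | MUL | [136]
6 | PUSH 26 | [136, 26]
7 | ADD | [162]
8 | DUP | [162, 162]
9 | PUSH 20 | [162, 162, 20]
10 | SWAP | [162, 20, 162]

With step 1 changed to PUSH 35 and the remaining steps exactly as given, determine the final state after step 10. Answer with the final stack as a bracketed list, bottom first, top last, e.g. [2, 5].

[8, -6, 2406, 20, 2406]

(re-executing from step 1 with the substitution; state before step 1: [8, -6])
1 | PUSH 35 | [8, -6, 35]
2 | PUSH 68 | [8, -6, 35, 68]
3 | PUSH -27 | [8, -6, 35, 68, -27]
4 | DROP | [8, -6, 35, 68]
5 | MUL | [8, -6, 2380]
6 | PUSH 26 | [8, -6, 2380, 26]
7 | ADD | [8, -6, 2406]
8 | DUP | [8, -6, 2406, 2406]
9 | PUSH 20 | [8, -6, 2406, 2406, 20]
10 | SWAP | [8, -6, 2406, 20, 2406]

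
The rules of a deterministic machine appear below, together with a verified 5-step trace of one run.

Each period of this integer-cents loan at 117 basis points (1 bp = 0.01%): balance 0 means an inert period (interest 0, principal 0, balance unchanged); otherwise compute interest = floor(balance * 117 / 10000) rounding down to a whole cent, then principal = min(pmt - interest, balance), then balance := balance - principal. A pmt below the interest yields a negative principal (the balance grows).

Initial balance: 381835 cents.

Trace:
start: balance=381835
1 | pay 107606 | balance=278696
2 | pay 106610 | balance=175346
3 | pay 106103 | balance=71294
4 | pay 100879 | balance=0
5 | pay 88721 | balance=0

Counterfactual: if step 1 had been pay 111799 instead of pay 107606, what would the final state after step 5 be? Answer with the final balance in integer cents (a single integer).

0

(re-executing from step 1 with the substitution; state before step 1: balance=381835)
1 | pay 111799 | balance=274503
2 | pay 106610 | balance=171104
3 | pay 106103 | balance=67002
4 | pay 100879 | balance=0
5 | pay 88721 | balance=0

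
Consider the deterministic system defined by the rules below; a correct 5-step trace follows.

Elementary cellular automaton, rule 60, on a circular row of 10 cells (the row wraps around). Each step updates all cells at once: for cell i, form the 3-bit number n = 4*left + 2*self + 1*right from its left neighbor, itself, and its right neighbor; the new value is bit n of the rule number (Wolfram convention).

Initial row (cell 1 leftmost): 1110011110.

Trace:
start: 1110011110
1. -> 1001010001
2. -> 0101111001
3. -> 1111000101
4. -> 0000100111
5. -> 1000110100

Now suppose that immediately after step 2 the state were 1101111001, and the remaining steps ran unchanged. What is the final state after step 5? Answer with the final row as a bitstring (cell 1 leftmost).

state after step 2 := 1101111001
3. -> 0011000101
4. -> 1010100111
5. -> 0111110100

0111110100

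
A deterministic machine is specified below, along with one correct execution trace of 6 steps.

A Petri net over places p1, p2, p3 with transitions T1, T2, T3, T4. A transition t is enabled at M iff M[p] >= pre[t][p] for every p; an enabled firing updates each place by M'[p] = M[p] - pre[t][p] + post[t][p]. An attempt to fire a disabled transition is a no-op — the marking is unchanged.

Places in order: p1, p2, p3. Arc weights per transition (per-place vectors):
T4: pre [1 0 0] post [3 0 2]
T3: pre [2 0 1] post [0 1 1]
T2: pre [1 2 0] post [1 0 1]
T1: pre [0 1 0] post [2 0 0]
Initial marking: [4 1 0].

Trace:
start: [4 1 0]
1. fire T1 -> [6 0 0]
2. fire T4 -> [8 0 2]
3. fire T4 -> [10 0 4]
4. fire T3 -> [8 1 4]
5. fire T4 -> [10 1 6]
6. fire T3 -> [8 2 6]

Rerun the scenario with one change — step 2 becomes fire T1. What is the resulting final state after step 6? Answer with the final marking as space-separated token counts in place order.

6 2 4

(re-executing from step 2 with the substitution; state before step 2: [6 0 0])
2. fire T1 -> [6 0 0]
3. fire T4 -> [8 0 2]
4. fire T3 -> [6 1 2]
5. fire T4 -> [8 1 4]
6. fire T3 -> [6 2 4]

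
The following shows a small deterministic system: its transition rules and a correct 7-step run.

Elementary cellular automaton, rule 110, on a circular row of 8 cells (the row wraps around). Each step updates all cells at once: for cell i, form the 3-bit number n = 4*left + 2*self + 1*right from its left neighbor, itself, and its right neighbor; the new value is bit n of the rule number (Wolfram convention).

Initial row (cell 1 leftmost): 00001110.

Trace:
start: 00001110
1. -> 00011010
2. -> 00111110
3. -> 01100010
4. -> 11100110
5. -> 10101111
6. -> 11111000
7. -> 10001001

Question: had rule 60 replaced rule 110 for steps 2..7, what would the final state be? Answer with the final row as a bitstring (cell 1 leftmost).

(re-executing steps 2..7 under rule 60; state before step 2: 00011010)
2. -> 00010111
3. -> 10011100
4. -> 11010010
5. -> 10111011
6. -> 01100110
7. -> 01010101

01010101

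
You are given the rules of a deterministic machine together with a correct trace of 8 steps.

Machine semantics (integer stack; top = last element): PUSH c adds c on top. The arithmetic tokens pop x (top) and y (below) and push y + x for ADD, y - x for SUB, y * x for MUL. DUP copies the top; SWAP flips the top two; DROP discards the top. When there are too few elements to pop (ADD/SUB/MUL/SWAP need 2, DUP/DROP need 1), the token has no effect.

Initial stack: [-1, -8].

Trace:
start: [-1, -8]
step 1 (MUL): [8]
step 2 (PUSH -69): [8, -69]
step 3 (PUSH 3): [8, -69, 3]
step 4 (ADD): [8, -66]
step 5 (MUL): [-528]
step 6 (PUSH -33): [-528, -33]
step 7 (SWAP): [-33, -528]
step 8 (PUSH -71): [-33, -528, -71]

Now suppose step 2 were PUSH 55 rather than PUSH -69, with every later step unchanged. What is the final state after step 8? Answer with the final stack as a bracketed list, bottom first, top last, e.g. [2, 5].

[-33, 464, -71]

(re-executing from step 2 with the substitution; state before step 2: [8])
step 2 (PUSH 55): [8, 55]
step 3 (PUSH 3): [8, 55, 3]
step 4 (ADD): [8, 58]
step 5 (MUL): [464]
step 6 (PUSH -33): [464, -33]
step 7 (SWAP): [-33, 464]
step 8 (PUSH -71): [-33, 464, -71]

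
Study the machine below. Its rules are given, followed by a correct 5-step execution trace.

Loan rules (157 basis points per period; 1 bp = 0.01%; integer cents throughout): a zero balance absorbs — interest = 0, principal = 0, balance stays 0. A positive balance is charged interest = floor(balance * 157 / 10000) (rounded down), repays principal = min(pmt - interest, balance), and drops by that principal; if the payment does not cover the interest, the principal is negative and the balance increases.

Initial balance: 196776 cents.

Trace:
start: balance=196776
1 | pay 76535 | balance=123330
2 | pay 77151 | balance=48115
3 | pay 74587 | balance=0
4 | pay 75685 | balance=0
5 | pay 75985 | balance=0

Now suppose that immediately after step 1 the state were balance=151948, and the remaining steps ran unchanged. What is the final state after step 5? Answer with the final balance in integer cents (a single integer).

state after step 1 := balance=151948
2 | pay 77151 | balance=77182
3 | pay 74587 | balance=3806
4 | pay 75685 | balance=0
5 | pay 75985 | balance=0

0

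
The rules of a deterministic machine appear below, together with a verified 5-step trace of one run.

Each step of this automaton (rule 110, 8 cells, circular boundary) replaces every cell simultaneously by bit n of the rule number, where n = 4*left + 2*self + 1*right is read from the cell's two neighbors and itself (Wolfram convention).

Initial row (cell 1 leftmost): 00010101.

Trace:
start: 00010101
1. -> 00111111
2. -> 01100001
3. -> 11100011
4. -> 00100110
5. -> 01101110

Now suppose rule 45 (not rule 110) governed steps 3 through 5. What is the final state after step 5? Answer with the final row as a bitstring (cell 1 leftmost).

(re-executing steps 3..5 under rule 45; state before step 3: 01100001)
3. -> 11001101
4. -> 00001011
5. -> 01101110

01101110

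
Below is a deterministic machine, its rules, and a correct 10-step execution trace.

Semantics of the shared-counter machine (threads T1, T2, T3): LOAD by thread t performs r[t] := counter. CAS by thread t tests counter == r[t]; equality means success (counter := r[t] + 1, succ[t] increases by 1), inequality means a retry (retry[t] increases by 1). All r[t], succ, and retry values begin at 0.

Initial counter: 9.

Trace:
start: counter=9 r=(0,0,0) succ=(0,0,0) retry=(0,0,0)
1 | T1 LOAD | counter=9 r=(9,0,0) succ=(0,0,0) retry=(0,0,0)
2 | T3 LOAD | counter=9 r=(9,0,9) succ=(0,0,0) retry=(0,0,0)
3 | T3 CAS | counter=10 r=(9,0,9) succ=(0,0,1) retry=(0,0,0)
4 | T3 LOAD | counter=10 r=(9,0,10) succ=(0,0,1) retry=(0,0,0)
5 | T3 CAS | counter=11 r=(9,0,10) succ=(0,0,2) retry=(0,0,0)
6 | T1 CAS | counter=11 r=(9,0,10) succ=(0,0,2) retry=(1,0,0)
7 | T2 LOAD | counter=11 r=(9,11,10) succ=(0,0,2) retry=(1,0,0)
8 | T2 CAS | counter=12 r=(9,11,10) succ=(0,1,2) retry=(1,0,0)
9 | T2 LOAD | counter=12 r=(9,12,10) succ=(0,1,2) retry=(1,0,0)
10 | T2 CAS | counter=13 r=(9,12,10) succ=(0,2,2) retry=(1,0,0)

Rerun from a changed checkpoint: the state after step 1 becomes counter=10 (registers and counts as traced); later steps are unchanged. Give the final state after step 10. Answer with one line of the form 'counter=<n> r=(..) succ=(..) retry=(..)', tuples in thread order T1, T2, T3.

state after step 1 := counter=10 r=(9,0,0) succ=(0,0,0) retry=(0,0,0)
2 | T3 LOAD | counter=10 r=(9,0,10) succ=(0,0,0) retry=(0,0,0)
3 | T3 CAS | counter=11 r=(9,0,10) succ=(0,0,1) retry=(0,0,0)
4 | T3 LOAD | counter=11 r=(9,0,11) succ=(0,0,1) retry=(0,0,0)
5 | T3 CAS | counter=12 r=(9,0,11) succ=(0,0,2) retry=(0,0,0)
6 | T1 CAS | counter=12 r=(9,0,11) succ=(0,0,2) retry=(1,0,0)
7 | T2 LOAD | counter=12 r=(9,12,11) succ=(0,0,2) retry=(1,0,0)
8 | T2 CAS | counter=13 r=(9,12,11) succ=(0,1,2) retry=(1,0,0)
9 | T2 LOAD | counter=13 r=(9,13,11) succ=(0,1,2) retry=(1,0,0)
10 | T2 CAS | counter=14 r=(9,13,11) succ=(0,2,2) retry=(1,0,0)

counter=14 r=(9,13,11) succ=(0,2,2) retry=(1,0,0)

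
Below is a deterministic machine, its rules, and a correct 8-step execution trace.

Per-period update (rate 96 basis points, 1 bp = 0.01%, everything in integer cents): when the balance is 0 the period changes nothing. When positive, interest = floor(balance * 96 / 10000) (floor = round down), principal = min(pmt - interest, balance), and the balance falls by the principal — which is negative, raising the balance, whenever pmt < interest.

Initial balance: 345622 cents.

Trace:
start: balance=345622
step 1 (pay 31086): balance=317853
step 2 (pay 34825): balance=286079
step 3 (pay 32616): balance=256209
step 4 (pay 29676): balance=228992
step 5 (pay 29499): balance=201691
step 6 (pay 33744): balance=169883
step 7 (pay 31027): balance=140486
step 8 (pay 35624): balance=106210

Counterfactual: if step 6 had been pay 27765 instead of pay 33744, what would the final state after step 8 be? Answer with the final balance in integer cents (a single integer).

(re-executing from step 6 with the substitution; state before step 6: balance=201691)
step 6 (pay 27765): balance=175862
step 7 (pay 31027): balance=146523
step 8 (pay 35624): balance=112305

112305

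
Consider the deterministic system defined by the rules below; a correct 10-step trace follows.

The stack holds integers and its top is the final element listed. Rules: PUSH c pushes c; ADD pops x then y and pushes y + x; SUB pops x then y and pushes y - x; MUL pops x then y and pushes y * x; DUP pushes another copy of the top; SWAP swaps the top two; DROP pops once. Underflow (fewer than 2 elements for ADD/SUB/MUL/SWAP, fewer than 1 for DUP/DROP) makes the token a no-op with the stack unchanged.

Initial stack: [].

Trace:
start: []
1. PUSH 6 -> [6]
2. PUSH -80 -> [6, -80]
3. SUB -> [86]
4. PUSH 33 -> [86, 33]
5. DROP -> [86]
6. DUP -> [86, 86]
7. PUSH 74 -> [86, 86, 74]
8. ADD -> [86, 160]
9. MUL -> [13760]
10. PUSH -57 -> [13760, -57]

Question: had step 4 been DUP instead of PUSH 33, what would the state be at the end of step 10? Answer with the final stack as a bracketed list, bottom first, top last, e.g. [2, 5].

[13760, -57]

(re-executing from step 4 with the substitution; state before step 4: [86])
4. DUP -> [86, 86]
5. DROP -> [86]
6. DUP -> [86, 86]
7. PUSH 74 -> [86, 86, 74]
8. ADD -> [86, 160]
9. MUL -> [13760]
10. PUSH -57 -> [13760, -57]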